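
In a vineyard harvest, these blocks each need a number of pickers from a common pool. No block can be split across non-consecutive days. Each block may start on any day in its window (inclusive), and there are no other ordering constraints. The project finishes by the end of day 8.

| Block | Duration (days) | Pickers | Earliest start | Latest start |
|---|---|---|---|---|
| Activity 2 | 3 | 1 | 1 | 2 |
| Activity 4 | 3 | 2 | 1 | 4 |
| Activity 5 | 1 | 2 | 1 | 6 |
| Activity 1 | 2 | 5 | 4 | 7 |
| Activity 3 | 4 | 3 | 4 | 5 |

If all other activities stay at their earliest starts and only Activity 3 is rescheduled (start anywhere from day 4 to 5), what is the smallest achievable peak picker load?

8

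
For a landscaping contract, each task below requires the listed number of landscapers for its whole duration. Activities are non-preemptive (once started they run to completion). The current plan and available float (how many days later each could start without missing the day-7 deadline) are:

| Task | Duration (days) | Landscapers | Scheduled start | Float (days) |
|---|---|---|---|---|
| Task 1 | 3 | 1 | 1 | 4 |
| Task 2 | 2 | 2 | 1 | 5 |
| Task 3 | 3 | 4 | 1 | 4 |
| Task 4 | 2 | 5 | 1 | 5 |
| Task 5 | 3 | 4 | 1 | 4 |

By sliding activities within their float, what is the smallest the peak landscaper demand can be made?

Early-start (Task 1@1, Task 2@1, Task 3@1, Task 4@1, Task 5@1) gives peak 16: d1:16  d2:16  d3:9  d4:0  d5:0  d6:0  d7:0.
Shift Task 3→3, Task 5→4.
Schedule Task 1@1, Task 2@1, Task 3@3, Task 4@1, Task 5@4: d1:8  d2:8  d3:5  d4:8  d5:8  d6:4  d7:0 — peak 8.

8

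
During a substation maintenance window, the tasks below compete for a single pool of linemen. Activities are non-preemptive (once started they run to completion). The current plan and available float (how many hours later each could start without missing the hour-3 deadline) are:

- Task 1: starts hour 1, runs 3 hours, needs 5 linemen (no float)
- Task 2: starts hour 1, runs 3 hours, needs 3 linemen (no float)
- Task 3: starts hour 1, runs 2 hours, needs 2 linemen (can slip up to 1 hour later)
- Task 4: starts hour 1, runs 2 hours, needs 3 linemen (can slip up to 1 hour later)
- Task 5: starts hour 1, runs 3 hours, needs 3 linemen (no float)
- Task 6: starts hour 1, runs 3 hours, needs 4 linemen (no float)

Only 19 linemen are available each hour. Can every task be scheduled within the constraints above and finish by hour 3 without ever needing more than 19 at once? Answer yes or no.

no

The minimum achievable peak is 20; 19 < 20, so no feasible schedule stays within the cap.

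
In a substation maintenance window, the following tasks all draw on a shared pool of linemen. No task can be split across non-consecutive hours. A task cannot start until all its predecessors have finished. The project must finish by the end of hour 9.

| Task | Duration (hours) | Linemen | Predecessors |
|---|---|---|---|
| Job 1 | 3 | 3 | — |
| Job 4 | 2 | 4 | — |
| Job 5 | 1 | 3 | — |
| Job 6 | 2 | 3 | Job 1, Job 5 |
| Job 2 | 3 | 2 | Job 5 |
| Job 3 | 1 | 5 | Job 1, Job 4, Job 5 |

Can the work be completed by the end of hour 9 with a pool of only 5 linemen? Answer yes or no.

yes

Schedule Job 1@2, Job 4@5, Job 5@1, Job 6@7, Job 2@2, Job 3@9: h1:3  h2:5  h3:5  h4:5  h5:4  h6:4  h7:3  h8:3  h9:5 — peak 5 ≤ 5.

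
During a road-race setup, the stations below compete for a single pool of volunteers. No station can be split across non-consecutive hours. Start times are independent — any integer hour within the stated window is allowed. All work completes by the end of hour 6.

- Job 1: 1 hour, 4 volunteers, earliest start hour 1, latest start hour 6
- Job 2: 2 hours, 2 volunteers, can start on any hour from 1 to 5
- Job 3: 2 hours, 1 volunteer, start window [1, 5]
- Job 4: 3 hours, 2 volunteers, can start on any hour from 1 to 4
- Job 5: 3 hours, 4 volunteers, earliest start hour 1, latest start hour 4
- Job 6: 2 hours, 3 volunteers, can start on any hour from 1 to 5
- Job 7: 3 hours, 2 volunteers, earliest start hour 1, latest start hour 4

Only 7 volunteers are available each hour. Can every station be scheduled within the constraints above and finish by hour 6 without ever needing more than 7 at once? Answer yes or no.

yes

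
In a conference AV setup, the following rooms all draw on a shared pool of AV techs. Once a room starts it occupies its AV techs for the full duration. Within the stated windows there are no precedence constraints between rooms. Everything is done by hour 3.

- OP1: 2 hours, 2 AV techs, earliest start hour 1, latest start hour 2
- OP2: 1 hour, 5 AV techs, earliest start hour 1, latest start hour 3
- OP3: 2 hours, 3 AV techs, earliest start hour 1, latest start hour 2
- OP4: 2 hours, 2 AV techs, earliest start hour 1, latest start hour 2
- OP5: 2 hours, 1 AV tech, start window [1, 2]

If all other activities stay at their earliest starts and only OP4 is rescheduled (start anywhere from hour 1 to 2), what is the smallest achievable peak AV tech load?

11

OP4@1: h1:13  h2:8  h3:0 → peak 13
OP4@2: h1:11  h2:8  h3:2 → peak 11
Best is OP4@2, peak 11.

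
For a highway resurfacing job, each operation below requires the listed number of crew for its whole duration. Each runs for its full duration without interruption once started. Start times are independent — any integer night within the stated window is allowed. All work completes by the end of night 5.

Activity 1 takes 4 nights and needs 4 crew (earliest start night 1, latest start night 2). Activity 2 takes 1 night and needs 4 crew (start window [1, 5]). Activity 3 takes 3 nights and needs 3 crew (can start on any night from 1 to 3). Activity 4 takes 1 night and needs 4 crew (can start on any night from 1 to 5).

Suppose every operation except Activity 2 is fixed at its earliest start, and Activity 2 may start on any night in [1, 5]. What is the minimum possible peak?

Activity 2@1: n1:15  n2:7  n3:7  n4:4  n5:0 → peak 15
Activity 2@2: n1:11  n2:11  n3:7  n4:4  n5:0 → peak 11
Activity 2@3: n1:11  n2:7  n3:11  n4:4  n5:0 → peak 11
Activity 2@4: n1:11  n2:7  n3:7  n4:8  n5:0 → peak 11
Activity 2@5: n1:11  n2:7  n3:7  n4:4  n5:4 → peak 11
Best is Activity 2@2, peak 11.

11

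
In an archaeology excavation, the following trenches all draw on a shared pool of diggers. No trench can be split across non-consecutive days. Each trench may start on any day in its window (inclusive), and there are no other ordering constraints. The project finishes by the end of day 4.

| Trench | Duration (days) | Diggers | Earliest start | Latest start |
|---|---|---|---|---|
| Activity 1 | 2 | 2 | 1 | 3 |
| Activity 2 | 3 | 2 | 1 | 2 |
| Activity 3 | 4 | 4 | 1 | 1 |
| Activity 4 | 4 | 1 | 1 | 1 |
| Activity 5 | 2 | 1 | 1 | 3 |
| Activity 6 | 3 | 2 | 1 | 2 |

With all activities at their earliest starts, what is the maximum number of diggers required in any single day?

12

Early-start schedule: Activity 1@1, Activity 2@1, Activity 3@1, Activity 4@1, Activity 5@1, Activity 6@1.
Load per day: day 1: 12, day 2: 12, day 3: 9, day 4: 5.
Peak is 12.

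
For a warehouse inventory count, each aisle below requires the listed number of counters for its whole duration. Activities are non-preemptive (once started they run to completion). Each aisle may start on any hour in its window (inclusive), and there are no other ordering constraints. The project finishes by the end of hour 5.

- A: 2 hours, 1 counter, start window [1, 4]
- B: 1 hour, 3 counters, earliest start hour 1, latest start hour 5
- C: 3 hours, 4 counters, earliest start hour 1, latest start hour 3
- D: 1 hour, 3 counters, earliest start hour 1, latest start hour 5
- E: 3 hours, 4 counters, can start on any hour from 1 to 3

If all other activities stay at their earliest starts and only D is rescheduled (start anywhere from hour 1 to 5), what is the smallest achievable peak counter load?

D@1: h1:15  h2:9  h3:8  h4:0  h5:0 → peak 15
D@2: h1:12  h2:12  h3:8  h4:0  h5:0 → peak 12
D@3: h1:12  h2:9  h3:11  h4:0  h5:0 → peak 12
D@4: h1:12  h2:9  h3:8  h4:3  h5:0 → peak 12
D@5: h1:12  h2:9  h3:8  h4:0  h5:3 → peak 12
Best is D@2, peak 12.

12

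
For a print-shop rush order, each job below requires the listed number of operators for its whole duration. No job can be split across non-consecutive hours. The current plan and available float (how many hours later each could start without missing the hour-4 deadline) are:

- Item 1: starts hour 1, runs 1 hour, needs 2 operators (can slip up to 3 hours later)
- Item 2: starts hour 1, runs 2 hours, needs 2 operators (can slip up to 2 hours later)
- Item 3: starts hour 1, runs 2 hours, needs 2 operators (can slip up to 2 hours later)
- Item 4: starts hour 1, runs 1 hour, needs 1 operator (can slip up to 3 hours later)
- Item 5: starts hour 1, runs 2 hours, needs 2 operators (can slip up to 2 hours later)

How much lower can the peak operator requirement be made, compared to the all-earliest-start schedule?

Early-start peak: h1:9  h2:6  h3:0  h4:0 ⇒ 9.
Leveled (Item 1@1, Item 2@1, Item 3@2, Item 4@4, Item 5@3): h1:4  h2:4  h3:4  h4:3 ⇒ 4.
Reduction 9 − 4 = 5.

5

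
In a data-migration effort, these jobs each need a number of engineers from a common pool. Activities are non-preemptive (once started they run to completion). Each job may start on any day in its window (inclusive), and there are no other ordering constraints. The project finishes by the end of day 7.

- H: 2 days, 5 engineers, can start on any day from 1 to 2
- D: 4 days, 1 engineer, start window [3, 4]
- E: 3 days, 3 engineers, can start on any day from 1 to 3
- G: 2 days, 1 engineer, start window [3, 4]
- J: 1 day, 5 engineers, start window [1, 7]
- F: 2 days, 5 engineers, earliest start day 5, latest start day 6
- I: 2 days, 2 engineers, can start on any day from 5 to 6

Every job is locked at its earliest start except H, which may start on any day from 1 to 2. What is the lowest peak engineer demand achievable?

10

H@1: d1:13  d2:8  d3:5  d4:2  d5:8  d6:8  d7:0 → peak 13
H@2: d1:8  d2:8  d3:10  d4:2  d5:8  d6:8  d7:0 → peak 10
Best is H@2, peak 10.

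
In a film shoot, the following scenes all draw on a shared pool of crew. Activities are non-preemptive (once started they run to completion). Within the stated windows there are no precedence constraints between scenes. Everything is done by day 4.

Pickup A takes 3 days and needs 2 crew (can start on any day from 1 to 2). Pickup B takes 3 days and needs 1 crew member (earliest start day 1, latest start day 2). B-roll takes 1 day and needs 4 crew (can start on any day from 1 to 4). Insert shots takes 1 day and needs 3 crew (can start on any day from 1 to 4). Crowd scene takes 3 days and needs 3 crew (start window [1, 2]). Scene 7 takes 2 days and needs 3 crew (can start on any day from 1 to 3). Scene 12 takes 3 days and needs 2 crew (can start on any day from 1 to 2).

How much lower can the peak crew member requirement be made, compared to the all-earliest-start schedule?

7

Early-start peak: d1:18  d2:11  d3:8  d4:0 ⇒ 18.
Leveled (Pickup A@1, Pickup B@1, B-roll@1, Insert shots@1, Crowd scene@2, Scene 7@2, Scene 12@2): d1:10  d2:11  d3:11  d4:5 ⇒ 11.
Reduction 18 − 11 = 7.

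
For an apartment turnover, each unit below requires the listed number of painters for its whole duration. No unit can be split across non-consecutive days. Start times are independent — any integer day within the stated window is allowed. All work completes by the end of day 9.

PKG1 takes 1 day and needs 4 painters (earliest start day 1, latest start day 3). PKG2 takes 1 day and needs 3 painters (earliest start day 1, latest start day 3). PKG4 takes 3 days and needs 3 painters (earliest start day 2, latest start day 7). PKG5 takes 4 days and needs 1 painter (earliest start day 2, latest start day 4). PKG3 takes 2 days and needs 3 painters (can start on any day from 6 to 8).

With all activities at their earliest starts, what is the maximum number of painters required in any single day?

7

Early-start schedule: PKG1@1, PKG2@1, PKG4@2, PKG5@2, PKG3@6.
Load per day: day 1: 7, day 2: 4, day 3: 4, day 4: 4, day 5: 1, day 6: 3, day 7: 3, day 8: 0, day 9: 0.
Peak is 7.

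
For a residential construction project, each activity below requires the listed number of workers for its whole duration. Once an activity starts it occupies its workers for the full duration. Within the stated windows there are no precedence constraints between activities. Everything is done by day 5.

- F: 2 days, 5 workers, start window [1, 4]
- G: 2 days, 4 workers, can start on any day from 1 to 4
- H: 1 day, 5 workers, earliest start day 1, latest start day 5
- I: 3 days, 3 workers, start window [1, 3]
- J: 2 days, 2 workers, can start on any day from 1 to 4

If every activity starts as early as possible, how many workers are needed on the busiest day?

Early-start schedule: F@1, G@1, H@1, I@1, J@1.
Load per day: day 1: 19, day 2: 14, day 3: 3, day 4: 0, day 5: 0.
Peak is 19.

19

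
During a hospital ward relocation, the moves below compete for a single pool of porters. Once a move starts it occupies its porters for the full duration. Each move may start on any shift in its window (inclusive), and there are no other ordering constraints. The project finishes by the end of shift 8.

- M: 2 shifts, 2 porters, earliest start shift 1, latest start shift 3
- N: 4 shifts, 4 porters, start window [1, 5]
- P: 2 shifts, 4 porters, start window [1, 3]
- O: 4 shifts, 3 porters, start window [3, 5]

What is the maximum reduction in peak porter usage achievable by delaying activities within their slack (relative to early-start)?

Early-start peak: s1:10  s2:10  s3:7  s4:7  s5:3  s6:3  s7:0  s8:0 ⇒ 10.
Leveled (M@1, N@3, P@1, O@3): s1:6  s2:6  s3:7  s4:7  s5:7  s6:7  s7:0  s8:0 ⇒ 7.
Reduction 10 − 7 = 3.

3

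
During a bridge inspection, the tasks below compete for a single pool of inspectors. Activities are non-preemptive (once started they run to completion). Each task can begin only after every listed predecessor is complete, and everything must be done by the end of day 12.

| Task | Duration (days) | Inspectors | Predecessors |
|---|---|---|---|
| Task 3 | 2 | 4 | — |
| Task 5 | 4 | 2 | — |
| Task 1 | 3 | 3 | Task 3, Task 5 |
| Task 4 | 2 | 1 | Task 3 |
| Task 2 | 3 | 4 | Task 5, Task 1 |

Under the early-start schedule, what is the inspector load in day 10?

At early start, day 10 has: Task 2.
Demand: 4 = 4.

4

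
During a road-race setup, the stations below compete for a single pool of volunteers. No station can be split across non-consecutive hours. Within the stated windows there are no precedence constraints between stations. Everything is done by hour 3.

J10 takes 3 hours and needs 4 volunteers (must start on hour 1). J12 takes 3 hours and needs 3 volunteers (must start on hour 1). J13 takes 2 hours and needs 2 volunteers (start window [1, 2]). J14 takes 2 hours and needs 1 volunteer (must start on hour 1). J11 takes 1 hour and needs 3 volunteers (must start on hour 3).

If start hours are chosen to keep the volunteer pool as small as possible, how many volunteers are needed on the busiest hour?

10

Schedule J10@1, J12@1, J13@1, J14@1, J11@3: h1:10  h2:10  h3:10 — peak 10.
Total volunteer-hours = 30 over 3 hours ⇒ peak ≥ ⌈30/3⌉ = 10, so 10 is optimal.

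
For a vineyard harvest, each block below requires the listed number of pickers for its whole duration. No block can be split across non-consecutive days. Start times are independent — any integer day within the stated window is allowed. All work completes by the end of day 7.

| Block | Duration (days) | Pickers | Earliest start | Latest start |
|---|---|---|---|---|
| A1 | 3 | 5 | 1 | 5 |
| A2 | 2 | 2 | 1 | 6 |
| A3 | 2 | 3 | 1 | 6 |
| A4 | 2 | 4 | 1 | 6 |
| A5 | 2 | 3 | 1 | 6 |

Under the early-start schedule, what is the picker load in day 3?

5

At early start, day 3 has: A1.
Demand: 5 = 5.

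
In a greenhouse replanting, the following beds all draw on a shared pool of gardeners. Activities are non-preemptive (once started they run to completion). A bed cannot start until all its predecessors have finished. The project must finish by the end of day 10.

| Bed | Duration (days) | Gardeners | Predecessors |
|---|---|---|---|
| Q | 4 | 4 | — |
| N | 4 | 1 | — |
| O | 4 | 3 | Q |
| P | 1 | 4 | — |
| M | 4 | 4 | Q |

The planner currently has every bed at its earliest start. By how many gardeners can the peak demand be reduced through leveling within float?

2

Early-start peak: d1:9  d2:5  d3:5  d4:5  d5:7  d6:7  d7:7  d8:7  d9:0  d10:0 ⇒ 9.
Leveled (Q@1, N@1, O@5, P@5, M@6): d1:5  d2:5  d3:5  d4:5  d5:7  d6:7  d7:7  d8:7  d9:4  d10:0 ⇒ 7.
Reduction 9 − 7 = 2.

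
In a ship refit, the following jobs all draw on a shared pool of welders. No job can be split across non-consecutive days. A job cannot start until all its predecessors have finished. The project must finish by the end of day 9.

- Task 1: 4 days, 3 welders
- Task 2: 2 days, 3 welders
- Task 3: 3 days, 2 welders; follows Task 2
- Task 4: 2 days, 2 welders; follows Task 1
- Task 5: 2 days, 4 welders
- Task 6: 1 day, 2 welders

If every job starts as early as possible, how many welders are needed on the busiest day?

12

Early-start schedule: Task 1@1, Task 2@1, Task 3@3, Task 4@5, Task 5@1, Task 6@1.
Load per day: day 1: 12, day 2: 10, day 3: 5, day 4: 5, day 5: 4, day 6: 2, day 7: 0, day 8: 0, day 9: 0.
Peak is 12.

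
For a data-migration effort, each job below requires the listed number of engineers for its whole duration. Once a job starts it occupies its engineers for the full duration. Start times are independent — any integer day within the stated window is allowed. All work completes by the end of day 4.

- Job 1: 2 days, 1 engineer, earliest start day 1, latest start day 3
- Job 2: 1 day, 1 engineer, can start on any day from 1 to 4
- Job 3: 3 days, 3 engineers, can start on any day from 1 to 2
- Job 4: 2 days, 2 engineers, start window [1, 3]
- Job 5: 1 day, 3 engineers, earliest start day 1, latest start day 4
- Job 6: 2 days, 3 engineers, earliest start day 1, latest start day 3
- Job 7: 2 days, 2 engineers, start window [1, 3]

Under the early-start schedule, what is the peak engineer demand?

Early-start schedule: Job 1@1, Job 2@1, Job 3@1, Job 4@1, Job 5@1, Job 6@1, Job 7@1.
Load per day: day 1: 15, day 2: 11, day 3: 3, day 4: 0.
Peak is 15.

15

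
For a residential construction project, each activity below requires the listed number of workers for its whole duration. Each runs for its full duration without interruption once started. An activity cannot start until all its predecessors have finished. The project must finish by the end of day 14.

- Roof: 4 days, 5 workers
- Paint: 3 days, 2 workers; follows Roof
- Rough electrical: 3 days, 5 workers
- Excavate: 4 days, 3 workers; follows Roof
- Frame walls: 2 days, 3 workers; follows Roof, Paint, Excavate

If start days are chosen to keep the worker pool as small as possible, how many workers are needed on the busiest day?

5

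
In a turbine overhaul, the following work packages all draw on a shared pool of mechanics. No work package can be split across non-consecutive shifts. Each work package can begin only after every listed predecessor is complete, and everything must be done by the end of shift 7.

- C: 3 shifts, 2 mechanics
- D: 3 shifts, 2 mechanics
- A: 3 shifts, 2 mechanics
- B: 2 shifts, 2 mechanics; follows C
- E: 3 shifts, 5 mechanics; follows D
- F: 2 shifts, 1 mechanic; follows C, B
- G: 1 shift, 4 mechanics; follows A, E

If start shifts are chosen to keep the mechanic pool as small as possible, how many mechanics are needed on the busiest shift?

7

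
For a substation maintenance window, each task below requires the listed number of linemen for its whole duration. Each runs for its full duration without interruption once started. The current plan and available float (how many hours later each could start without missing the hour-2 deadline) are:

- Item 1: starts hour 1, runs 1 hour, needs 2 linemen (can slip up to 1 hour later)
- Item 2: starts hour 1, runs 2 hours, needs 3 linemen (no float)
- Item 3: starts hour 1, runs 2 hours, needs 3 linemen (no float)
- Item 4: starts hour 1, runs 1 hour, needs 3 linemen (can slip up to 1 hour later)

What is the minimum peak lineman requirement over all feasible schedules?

9

Early-start (Item 1@1, Item 2@1, Item 3@1, Item 4@1) gives peak 11: h1:11  h2:6.
Shift Item 4→2.
Schedule Item 1@1, Item 2@1, Item 3@1, Item 4@2: h1:8  h2:9 — peak 9.
Total lineman-hours = 17 over 2 hours ⇒ peak ≥ ⌈17/2⌉ = 9, so 9 is optimal.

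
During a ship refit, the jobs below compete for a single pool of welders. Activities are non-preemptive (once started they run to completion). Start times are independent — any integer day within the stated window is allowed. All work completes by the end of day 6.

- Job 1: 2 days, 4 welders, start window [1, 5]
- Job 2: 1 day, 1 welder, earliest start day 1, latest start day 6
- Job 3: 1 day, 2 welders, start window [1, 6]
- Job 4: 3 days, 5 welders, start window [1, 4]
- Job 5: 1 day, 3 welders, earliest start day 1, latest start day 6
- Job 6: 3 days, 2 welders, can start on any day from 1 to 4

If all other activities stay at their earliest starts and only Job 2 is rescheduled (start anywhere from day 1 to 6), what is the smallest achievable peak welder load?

Job 2@1: d1:17  d2:11  d3:7  d4:0  d5:0  d6:0 → peak 17
Job 2@2: d1:16  d2:12  d3:7  d4:0  d5:0  d6:0 → peak 16
Job 2@3: d1:16  d2:11  d3:8  d4:0  d5:0  d6:0 → peak 16
Job 2@4: d1:16  d2:11  d3:7  d4:1  d5:0  d6:0 → peak 16
Job 2@5: d1:16  d2:11  d3:7  d4:0  d5:1  d6:0 → peak 16
Job 2@6: d1:16  d2:11  d3:7  d4:0  d5:0  d6:1 → peak 16
Best is Job 2@2, peak 16.

16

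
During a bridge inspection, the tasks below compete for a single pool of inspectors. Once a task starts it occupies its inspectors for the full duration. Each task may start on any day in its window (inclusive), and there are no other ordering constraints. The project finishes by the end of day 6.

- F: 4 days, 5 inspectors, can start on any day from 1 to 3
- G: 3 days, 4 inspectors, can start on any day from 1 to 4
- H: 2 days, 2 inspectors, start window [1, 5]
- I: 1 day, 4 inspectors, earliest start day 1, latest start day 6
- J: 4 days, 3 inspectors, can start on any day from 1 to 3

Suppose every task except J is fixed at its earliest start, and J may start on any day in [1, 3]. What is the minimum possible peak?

J@1: d1:18  d2:14  d3:12  d4:8  d5:0  d6:0 → peak 18
J@2: d1:15  d2:14  d3:12  d4:8  d5:3  d6:0 → peak 15
J@3: d1:15  d2:11  d3:12  d4:8  d5:3  d6:3 → peak 15
Best is J@2, peak 15.

15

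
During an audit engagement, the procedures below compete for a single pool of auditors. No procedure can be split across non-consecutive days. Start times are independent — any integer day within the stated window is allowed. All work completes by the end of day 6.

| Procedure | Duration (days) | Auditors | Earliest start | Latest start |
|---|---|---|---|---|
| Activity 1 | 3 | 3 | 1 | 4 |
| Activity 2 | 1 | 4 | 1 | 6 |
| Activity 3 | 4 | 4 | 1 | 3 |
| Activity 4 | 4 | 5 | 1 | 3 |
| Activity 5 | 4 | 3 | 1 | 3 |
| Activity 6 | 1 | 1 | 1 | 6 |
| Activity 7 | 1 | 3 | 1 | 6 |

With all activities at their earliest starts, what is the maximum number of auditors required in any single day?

Early-start schedule: Activity 1@1, Activity 2@1, Activity 3@1, Activity 4@1, Activity 5@1, Activity 6@1, Activity 7@1.
Load per day: day 1: 23, day 2: 15, day 3: 15, day 4: 12, day 5: 0, day 6: 0.
Peak is 23.

23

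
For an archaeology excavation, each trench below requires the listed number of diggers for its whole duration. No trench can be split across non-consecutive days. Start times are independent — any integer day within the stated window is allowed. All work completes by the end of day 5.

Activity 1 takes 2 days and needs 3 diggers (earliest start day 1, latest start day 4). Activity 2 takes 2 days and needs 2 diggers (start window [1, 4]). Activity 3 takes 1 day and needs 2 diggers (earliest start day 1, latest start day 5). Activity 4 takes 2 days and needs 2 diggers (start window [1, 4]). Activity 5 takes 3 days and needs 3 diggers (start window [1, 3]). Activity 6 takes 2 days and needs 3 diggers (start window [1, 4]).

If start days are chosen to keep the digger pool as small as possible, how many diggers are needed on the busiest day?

Early-start (Activity 1@1, Activity 2@1, Activity 3@1, Activity 4@1, Activity 5@1, Activity 6@1) gives peak 15: d1:15  d2:13  d3:3  d4:0  d5:0.
Shift Activity 4→2, Activity 5→3, Activity 6→4.
Schedule Activity 1@1, Activity 2@1, Activity 3@1, Activity 4@2, Activity 5@3, Activity 6@4: d1:7  d2:7  d3:5  d4:6  d5:6 — peak 7.
Total digger-days = 31 over 5 days ⇒ peak ≥ ⌈31/5⌉ = 7, so 7 is optimal.

7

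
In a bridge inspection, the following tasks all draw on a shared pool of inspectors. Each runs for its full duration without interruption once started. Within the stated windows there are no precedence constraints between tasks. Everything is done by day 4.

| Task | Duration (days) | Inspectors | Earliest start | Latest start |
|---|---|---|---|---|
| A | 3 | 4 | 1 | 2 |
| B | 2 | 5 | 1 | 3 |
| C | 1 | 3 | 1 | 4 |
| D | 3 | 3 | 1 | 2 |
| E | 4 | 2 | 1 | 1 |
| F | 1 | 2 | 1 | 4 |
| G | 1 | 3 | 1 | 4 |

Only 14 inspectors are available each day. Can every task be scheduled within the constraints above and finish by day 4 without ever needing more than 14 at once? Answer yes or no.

yes

Schedule A@1, B@1, C@1, D@2, E@1, F@3, G@3: d1:14  d2:14  d3:14  d4:5 — peak 14 ≤ 14.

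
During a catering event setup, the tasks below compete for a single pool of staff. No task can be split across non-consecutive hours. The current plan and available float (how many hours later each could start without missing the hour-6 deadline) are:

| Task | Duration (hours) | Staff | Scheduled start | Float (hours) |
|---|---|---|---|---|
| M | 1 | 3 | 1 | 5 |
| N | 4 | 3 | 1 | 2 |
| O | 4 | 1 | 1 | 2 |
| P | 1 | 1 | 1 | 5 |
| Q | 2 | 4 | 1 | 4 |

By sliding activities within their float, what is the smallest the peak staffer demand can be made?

Early-start (M@1, N@1, O@1, P@1, Q@1) gives peak 12: h1:12  h2:8  h3:4  h4:4  h5:0  h6:0.
Shift O→2, P→2, Q→5.
Schedule M@1, N@1, O@2, P@2, Q@5: h1:6  h2:5  h3:4  h4:4  h5:5  h6:4 — peak 6.

6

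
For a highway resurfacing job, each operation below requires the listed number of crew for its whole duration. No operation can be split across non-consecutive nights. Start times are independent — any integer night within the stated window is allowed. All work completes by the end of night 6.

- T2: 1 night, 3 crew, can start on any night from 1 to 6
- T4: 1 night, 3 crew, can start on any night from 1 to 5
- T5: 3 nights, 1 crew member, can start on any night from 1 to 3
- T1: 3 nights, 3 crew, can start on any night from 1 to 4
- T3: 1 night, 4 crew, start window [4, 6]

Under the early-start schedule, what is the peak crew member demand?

Early-start schedule: T2@1, T4@1, T5@1, T1@1, T3@4.
Load per night: night 1: 10, night 2: 4, night 3: 4, night 4: 4, night 5: 0, night 6: 0.
Peak is 10.

10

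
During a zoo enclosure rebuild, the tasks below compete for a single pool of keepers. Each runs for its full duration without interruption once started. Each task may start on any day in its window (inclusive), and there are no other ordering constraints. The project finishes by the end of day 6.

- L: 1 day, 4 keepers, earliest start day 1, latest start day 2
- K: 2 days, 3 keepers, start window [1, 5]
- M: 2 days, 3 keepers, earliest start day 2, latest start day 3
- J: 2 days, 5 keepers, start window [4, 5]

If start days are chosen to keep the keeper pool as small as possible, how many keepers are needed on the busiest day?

Early-start (L@1, K@1, M@2, J@4) gives peak 7: d1:7  d2:6  d3:3  d4:5  d5:5  d6:0.
Shift K→2.
Schedule L@1, K@2, M@2, J@4: d1:4  d2:6  d3:6  d4:5  d5:5  d6:0 — peak 6.

6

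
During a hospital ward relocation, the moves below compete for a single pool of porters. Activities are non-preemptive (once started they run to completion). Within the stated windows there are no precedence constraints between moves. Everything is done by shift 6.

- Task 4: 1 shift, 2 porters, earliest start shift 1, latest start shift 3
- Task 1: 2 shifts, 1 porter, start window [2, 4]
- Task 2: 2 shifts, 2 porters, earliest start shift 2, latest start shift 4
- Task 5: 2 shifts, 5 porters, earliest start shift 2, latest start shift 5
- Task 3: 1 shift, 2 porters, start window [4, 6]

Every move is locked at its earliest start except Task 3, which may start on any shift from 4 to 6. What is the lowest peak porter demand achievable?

Task 3@4: s1:2  s2:8  s3:8  s4:2  s5:0  s6:0 → peak 8
Task 3@5: s1:2  s2:8  s3:8  s4:0  s5:2  s6:0 → peak 8
Task 3@6: s1:2  s2:8  s3:8  s4:0  s5:0  s6:2 → peak 8
Best is Task 3@4, peak 8.

8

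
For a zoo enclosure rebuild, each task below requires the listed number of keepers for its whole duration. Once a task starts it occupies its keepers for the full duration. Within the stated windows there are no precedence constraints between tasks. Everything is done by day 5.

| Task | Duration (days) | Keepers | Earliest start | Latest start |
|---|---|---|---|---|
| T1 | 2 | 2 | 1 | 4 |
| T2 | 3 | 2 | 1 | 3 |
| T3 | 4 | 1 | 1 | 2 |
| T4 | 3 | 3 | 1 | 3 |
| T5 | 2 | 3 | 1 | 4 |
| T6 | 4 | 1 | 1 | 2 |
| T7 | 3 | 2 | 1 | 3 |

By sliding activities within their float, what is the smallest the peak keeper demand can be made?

9

Early-start (T1@1, T2@1, T3@1, T4@1, T5@1, T6@1, T7@1) gives peak 14: d1:14  d2:14  d3:9  d4:2  d5:0.
Shift T5→4, T7→3.
Schedule T1@1, T2@1, T3@1, T4@1, T5@4, T6@1, T7@3: d1:9  d2:9  d3:9  d4:7  d5:5 — peak 9.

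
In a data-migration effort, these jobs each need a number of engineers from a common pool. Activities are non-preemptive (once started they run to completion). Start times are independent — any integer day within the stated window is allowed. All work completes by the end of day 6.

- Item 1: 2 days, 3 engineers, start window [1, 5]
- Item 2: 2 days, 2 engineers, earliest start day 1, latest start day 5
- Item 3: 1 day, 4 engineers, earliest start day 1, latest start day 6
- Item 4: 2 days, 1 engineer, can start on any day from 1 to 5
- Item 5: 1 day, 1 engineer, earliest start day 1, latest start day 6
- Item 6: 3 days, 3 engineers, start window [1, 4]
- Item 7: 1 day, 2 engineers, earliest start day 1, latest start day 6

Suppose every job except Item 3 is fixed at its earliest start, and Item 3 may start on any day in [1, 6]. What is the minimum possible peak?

12

Item 3@1: d1:16  d2:9  d3:3  d4:0  d5:0  d6:0 → peak 16
Item 3@2: d1:12  d2:13  d3:3  d4:0  d5:0  d6:0 → peak 13
Item 3@3: d1:12  d2:9  d3:7  d4:0  d5:0  d6:0 → peak 12
Item 3@4: d1:12  d2:9  d3:3  d4:4  d5:0  d6:0 → peak 12
Item 3@5: d1:12  d2:9  d3:3  d4:0  d5:4  d6:0 → peak 12
Item 3@6: d1:12  d2:9  d3:3  d4:0  d5:0  d6:4 → peak 12
Best is Item 3@3, peak 12.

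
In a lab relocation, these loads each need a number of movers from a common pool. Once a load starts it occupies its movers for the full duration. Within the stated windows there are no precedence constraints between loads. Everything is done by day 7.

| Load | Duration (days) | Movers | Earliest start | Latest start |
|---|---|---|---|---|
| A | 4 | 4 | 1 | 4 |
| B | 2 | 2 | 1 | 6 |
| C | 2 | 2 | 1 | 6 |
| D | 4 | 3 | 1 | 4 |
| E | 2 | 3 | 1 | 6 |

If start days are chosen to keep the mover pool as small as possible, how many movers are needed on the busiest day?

7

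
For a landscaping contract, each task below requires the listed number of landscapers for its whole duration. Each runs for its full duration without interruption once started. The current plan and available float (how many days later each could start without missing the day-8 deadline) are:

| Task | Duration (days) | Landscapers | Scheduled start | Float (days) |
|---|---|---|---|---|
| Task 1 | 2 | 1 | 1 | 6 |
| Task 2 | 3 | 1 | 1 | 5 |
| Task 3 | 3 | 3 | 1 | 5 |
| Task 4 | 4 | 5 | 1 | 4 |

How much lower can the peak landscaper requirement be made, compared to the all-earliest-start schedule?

Early-start peak: d1:10  d2:10  d3:9  d4:5  d5:0  d6:0  d7:0  d8:0 ⇒ 10.
Leveled (Task 1@1, Task 2@1, Task 3@1, Task 4@4): d1:5  d2:5  d3:4  d4:5  d5:5  d6:5  d7:5  d8:0 ⇒ 5.
Reduction 10 − 5 = 5.

5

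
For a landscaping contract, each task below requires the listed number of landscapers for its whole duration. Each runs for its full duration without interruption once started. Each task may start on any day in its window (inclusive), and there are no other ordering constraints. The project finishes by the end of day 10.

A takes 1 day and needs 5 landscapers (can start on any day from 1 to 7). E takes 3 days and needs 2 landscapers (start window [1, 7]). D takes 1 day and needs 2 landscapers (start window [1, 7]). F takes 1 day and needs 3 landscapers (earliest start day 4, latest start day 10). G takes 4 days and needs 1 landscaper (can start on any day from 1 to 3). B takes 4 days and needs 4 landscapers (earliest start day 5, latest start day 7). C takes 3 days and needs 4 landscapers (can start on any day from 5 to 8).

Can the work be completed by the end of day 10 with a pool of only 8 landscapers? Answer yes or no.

yes

Schedule A@1, E@1, D@2, F@4, G@1, B@5, C@5: d1:8  d2:5  d3:3  d4:4  d5:8  d6:8  d7:8  d8:4  d9:0  d10:0 — peak 8 ≤ 8.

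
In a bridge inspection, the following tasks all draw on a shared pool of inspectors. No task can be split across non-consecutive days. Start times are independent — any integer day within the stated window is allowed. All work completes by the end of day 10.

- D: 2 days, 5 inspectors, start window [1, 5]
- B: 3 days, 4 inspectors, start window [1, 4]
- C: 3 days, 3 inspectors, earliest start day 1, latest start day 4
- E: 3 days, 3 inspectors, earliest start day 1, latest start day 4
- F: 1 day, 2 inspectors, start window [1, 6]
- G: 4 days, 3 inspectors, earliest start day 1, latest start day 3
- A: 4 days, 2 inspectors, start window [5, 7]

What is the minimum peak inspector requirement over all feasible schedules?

Early-start (D@1, B@1, C@1, E@1, F@1, G@1, A@5) gives peak 20: d1:20  d2:18  d3:13  d4:3  d5:2  d6:2  d7:2  d8:2  d9:0  d10:0.
Shift C→4, E→4, F→3, G→3, A→7.
Schedule D@1, B@1, C@4, E@4, F@3, G@3, A@7: d1:9  d2:9  d3:9  d4:9  d5:9  d6:9  d7:2  d8:2  d9:2  d10:2 — peak 9.

9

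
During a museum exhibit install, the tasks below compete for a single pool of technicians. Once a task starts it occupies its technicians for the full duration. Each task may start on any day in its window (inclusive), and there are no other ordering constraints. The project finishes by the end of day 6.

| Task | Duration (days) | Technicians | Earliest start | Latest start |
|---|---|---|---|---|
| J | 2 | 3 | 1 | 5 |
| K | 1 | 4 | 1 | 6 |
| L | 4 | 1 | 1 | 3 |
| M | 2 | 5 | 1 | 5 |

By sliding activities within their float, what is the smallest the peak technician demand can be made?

Early-start (J@1, K@1, L@1, M@1) gives peak 13: d1:13  d2:9  d3:1  d4:1  d5:0  d6:0.
Shift K→3, M→5.
Schedule J@1, K@3, L@1, M@5: d1:4  d2:4  d3:5  d4:1  d5:5  d6:5 — peak 5.

5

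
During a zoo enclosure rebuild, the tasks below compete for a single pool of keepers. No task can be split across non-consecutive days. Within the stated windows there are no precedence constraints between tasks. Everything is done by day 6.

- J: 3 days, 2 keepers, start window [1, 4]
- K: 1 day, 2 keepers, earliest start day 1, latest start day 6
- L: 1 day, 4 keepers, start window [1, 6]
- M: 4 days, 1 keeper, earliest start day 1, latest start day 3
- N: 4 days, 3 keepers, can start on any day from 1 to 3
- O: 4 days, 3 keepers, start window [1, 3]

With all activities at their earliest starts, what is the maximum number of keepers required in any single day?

Early-start schedule: J@1, K@1, L@1, M@1, N@1, O@1.
Load per day: day 1: 15, day 2: 9, day 3: 9, day 4: 7, day 5: 0, day 6: 0.
Peak is 15.

15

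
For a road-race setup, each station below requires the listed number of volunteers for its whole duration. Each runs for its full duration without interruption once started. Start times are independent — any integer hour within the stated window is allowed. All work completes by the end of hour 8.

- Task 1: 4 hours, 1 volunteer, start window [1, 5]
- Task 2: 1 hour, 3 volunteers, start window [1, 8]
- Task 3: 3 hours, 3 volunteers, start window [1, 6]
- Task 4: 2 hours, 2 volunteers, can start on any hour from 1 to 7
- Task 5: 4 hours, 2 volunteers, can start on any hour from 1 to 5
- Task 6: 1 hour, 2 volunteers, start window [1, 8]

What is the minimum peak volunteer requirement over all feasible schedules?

Early-start (Task 1@1, Task 2@1, Task 3@1, Task 4@1, Task 5@1, Task 6@1) gives peak 13: h1:13  h2:8  h3:6  h4:3  h5:0  h6:0  h7:0  h8:0.
Shift Task 3→2, Task 4→5, Task 5→5, Task 6→7.
Schedule Task 1@1, Task 2@1, Task 3@2, Task 4@5, Task 5@5, Task 6@7: h1:4  h2:4  h3:4  h4:4  h5:4  h6:4  h7:4  h8:2 — peak 4.
Total volunteer-hours = 30 over 8 hours ⇒ peak ≥ ⌈30/8⌉ = 4, so 4 is optimal.

4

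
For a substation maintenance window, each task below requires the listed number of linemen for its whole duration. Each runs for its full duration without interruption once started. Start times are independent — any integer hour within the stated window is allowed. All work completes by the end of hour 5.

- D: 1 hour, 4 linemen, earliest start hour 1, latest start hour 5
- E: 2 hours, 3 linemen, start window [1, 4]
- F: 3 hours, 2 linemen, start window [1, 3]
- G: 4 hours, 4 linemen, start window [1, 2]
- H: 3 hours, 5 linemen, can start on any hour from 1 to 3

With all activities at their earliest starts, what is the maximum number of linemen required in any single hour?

18

Early-start schedule: D@1, E@1, F@1, G@1, H@1.
Load per hour: hour 1: 18, hour 2: 14, hour 3: 11, hour 4: 4, hour 5: 0.
Peak is 18.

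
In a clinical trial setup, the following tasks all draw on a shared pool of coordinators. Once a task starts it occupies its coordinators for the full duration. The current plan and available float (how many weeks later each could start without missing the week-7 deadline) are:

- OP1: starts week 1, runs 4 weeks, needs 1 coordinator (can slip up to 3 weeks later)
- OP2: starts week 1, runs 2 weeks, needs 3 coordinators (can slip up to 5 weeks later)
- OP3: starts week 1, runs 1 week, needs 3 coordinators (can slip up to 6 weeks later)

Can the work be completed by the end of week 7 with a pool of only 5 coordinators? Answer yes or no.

yes

Schedule OP1@1, OP2@5, OP3@7: w1:1  w2:1  w3:1  w4:1  w5:3  w6:3  w7:3 — peak 3 ≤ 5.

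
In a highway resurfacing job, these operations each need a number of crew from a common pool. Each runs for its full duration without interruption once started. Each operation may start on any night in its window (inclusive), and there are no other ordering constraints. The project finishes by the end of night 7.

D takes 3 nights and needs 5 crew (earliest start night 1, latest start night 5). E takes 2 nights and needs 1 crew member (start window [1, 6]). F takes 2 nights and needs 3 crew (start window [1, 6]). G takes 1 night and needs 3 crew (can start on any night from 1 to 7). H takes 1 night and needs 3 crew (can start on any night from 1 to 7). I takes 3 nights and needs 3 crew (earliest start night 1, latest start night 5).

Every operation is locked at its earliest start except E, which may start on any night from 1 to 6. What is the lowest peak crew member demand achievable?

E@1: n1:18  n2:12  n3:8  n4:0  n5:0  n6:0  n7:0 → peak 18
E@2: n1:17  n2:12  n3:9  n4:0  n5:0  n6:0  n7:0 → peak 17
E@3: n1:17  n2:11  n3:9  n4:1  n5:0  n6:0  n7:0 → peak 17
E@4: n1:17  n2:11  n3:8  n4:1  n5:1  n6:0  n7:0 → peak 17
E@5: n1:17  n2:11  n3:8  n4:0  n5:1  n6:1  n7:0 → peak 17
E@6: n1:17  n2:11  n3:8  n4:0  n5:0  n6:1  n7:1 → peak 17
Best is E@2, peak 17.

17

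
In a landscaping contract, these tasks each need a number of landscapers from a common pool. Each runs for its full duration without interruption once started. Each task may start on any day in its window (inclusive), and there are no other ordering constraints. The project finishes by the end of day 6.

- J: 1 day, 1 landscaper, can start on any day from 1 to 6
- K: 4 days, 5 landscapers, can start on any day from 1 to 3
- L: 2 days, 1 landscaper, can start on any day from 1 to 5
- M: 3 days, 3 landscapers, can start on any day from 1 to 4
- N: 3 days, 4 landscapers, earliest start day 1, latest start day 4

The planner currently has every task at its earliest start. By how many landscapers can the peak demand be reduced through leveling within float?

5

Early-start peak: d1:14  d2:13  d3:12  d4:5  d5:0  d6:0 ⇒ 14.
Leveled (J@1, K@1, L@2, M@1, N@4): d1:9  d2:9  d3:9  d4:9  d5:4  d6:4 ⇒ 9.
Reduction 14 − 9 = 5.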